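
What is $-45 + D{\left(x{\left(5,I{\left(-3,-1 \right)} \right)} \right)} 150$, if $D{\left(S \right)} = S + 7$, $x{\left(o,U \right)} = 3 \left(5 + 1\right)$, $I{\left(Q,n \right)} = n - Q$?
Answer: $3705$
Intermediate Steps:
$x{\left(o,U \right)} = 18$ ($x{\left(o,U \right)} = 3 \cdot 6 = 18$)
$D{\left(S \right)} = 7 + S$
$-45 + D{\left(x{\left(5,I{\left(-3,-1 \right)} \right)} \right)} 150 = -45 + \left(7 + 18\right) 150 = -45 + 25 \cdot 150 = -45 + 3750 = 3705$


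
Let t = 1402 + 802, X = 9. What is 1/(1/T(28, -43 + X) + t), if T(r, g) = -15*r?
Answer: 420/925679 ≈ 0.00045372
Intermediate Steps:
t = 2204
1/(1/T(28, -43 + X) + t) = 1/(1/(-15*28) + 2204) = 1/(1/(-420) + 2204) = 1/(-1/420 + 2204) = 1/(925679/420) = 420/925679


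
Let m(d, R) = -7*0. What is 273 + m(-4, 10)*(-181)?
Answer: 273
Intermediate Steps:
m(d, R) = 0
273 + m(-4, 10)*(-181) = 273 + 0*(-181) = 273 + 0 = 273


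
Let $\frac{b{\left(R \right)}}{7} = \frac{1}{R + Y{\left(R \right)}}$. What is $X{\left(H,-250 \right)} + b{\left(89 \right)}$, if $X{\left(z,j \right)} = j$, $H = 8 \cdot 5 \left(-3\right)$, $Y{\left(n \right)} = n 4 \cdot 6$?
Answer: $- \frac{556243}{2225} \approx -250.0$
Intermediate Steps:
$Y{\left(n \right)} = 24 n$ ($Y{\left(n \right)} = 4 n 6 = 24 n$)
$H = -120$ ($H = 40 \left(-3\right) = -120$)
$b{\left(R \right)} = \frac{7}{25 R}$ ($b{\left(R \right)} = \frac{7}{R + 24 R} = \frac{7}{25 R}$)
$X{\left(H,-250 \right)} + b{\left(89 \right)} = -250 + \frac{7}{25 \cdot 89} = -250 + \frac{7}{25} \cdot \frac{1}{89} = -250 + \frac{7}{2225} = - \frac{556243}{2225}$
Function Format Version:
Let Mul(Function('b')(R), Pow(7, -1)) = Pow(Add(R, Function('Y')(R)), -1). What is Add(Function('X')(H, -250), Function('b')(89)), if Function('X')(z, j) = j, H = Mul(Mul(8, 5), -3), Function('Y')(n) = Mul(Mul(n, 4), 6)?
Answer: Rational(-556243, 2225) ≈ -250.00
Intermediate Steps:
Function('Y')(n) = Mul(24, n) (Function('Y')(n) = Mul(Mul(4, n), 6) = Mul(24, n))
H = -120 (H = Mul(40, -3) = -120)
Function('b')(R) = Mul(Rational(7, 25), Pow(R, -1)) (Function('b')(R) = Mul(7, Pow(Add(R, Mul(24, R)), -1)) = Mul(7, Pow(Mul(25, R), -1)) = Mul(7, Mul(Rational(1, 25), Pow(R, -1))) = Mul(Rational(7, 25), Pow(R, -1)))
Add(Function('X')(H, -250), Function('b')(89)) = Add(-250, Mul(Rational(7, 25), Pow(89, -1))) = Add(-250, Mul(Rational(7, 25), Rational(1, 89))) = Add(-250, Rational(7, 2225)) = Rational(-556243, 2225)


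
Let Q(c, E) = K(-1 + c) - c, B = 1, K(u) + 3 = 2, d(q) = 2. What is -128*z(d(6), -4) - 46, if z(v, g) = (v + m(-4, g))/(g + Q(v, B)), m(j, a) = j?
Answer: -578/7 ≈ -82.571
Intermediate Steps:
K(u) = -1 (K(u) = -3 + 2 = -1)
Q(c, E) = -1 - c
z(v, g) = (-4 + v)/(-1 + g - v) (z(v, g) = (v - 4)/(g + (-1 - v)) = (-4 + v)/(-1 + g - v))
-128*z(d(6), -4) - 46 = -128*(4 - 1*2)/(1 + 2 - 1*(-4)) - 46 = -128*(4 - 2)/(1 + 2 + 4) - 46 = -128*2/7 - 46 = -256/7 - 46 = -578/7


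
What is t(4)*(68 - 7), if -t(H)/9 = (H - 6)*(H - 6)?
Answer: -2196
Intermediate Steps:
t(H) = -9*(-6 + H)² (t(H) = -9*(H - 6)*(H - 6) = -9*(-6 + H)*(-6 + H) = -9*(-6 + H)²)
t(4)*(68 - 7) = (-9*(-6 + 4)²)*(68 - 7) = -9*(-2)²*61 = -9*4*61 = -36*61 = -2196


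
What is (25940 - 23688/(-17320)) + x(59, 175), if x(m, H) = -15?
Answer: 56130586/2165 ≈ 25926.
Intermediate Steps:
(25940 - 23688/(-17320)) + x(59, 175) = (25940 - 23688/(-17320)) - 15 = (25940 - 23688*(-1/17320)) - 15 = (25940 + 2961/2165) - 15 = 56163061/2165 - 15 = 56130586/2165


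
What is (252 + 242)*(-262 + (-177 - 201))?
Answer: -316160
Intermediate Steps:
(252 + 242)*(-262 + (-177 - 201)) = 494*(-262 - 378) = 494*(-640) = -316160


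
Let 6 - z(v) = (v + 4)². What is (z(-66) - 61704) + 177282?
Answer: 111740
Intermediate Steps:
z(v) = 6 - (4 + v)² (z(v) = 6 - (v + 4)² = 6 - (4 + v)²)
(z(-66) - 61704) + 177282 = ((6 - (4 - 66)²) - 61704) + 177282 = ((6 - 1*(-62)²) - 61704) + 177282 = ((6 - 1*3844) - 61704) + 177282 = ((6 - 3844) - 61704) + 177282 = (-3838 - 61704) + 177282 = -65542 + 177282 = 111740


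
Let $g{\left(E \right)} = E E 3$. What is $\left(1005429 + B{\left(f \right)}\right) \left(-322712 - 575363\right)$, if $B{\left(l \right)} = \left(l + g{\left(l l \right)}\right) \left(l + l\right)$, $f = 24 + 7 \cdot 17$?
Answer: $-322214671364028875$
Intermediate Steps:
$f = 143$ ($f = 24 + 119 = 143$)
$g{\left(E \right)} = 3 E^{2}$ ($g{\left(E \right)} = E^{2} \cdot 3 = 3 E^{2}$)
$B{\left(l \right)} = 2 l \left(l + 3 l^{4}\right)$ ($B{\left(l \right)} = \left(l + 3 \left(l l\right)^{2}\right) \left(l + l\right) = \left(l + 3 \left(l^{2}\right)^{2}\right) 2 l = \left(l + 3 l^{4}\right) 2 l = 2 l \left(l + 3 l^{4}\right)$)
$\left(1005429 + B{\left(f \right)}\right) \left(-322712 - 575363\right) = \left(1005429 + 143^{2} \left(2 + 6 \cdot 143^{3}\right)\right) \left(-322712 - 575363\right) = \left(1005429 + 20449 \left(2 + 6 \cdot 2924207\right)\right) \left(-898075\right) = \left(1005429 + 20449 \left(2 + 17545242\right)\right) \left(-898075\right) = \left(1005429 + 20449 \cdot 17545244\right) \left(-898075\right) = \left(1005429 + 358782694556\right) \left(-898075\right) = 358783699985 \left(-898075\right) = -322214671364028875$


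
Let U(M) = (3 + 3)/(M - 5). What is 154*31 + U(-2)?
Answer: 33412/7 ≈ 4773.1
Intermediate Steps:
U(M) = 6/(-5 + M)
154*31 + U(-2) = 154*31 + 6/(-5 - 2) = 4774 + 6/(-7) = 4774 + 6*(-⅐) = 4774 - 6/7 = 33412/7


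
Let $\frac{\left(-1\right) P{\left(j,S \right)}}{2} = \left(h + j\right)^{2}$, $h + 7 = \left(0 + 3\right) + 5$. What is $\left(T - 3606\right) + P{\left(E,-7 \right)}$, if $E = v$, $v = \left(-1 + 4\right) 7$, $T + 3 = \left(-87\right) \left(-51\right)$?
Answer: $-140$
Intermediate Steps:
$h = 1$ ($h = -7 + \left(\left(0 + 3\right) + 5\right) = -7 + \left(3 + 5\right) = -7 + 8 = 1$)
$T = 4434$ ($T = -3 - -4437 = -3 + 4437 = 4434$)
$v = 21$ ($v = 3 \cdot 7 = 21$)
$E = 21$
$P{\left(j,S \right)} = - 2 \left(1 + j\right)^{2}$
$\left(T - 3606\right) + P{\left(E,-7 \right)} = \left(4434 - 3606\right) - 2 \left(1 + 21\right)^{2} = 828 - 2 \cdot 22^{2} = 828 - 968 = -140$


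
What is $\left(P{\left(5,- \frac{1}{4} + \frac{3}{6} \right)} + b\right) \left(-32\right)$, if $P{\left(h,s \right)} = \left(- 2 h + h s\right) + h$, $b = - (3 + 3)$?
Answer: $312$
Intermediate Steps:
$b = -6$ ($b = \left(-1\right) 6 = -6$)
$P{\left(h,s \right)} = - h + h s$
$\left(P{\left(5,- \frac{1}{4} + \frac{3}{6} \right)} + b\right) \left(-32\right) = \left(5 \left(-1 + \left(- \frac{1}{4} + \frac{3}{6}\right)\right) - 6\right) \left(-32\right) = \left(5 \left(-1 + \left(\left(-1\right) \frac{1}{4} + 3 \cdot \frac{1}{6}\right)\right) - 6\right) \left(-32\right) = \left(5 \left(-1 + \left(- \frac{1}{4} + \frac{1}{2}\right)\right) - 6\right) \left(-32\right) = \left(5 \left(-1 + \frac{1}{4}\right) - 6\right) \left(-32\right) = \left(5 \left(- \frac{3}{4}\right) - 6\right) \left(-32\right) = \left(- \frac{15}{4} - 6\right) \left(-32\right) = \left(- \frac{39}{4}\right) \left(-32\right) = 312$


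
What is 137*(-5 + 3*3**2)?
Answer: 3014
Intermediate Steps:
137*(-5 + 3*3**2) = 137*(-5 + 3*9) = 137*(-5 + 27) = 137*22 = 3014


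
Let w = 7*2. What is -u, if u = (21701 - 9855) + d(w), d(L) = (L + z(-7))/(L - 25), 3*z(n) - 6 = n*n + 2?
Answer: -11843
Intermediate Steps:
w = 14
z(n) = 8/3 + n²/3 (z(n) = 2 + (n*n + 2)/3 = 2 + (n² + 2)/3 = 2 + (2 + n²)/3 = 2 + (⅔ + n²/3) = 8/3 + n²/3)
d(L) = (19 + L)/(-25 + L) (d(L) = (L + (8/3 + (⅓)*(-7)²))/(L - 25) = (L + (8/3 + (⅓)*49))/(-25 + L) = (L + (8/3 + 49/3))/(-25 + L) = (L + 19)/(-25 + L) = (19 + L)/(-25 + L))
u = 11843 (u = (21701 - 9855) + (19 + 14)/(-25 + 14) = 11846 + 33/(-11) = 11846 - 1/11*33 = 11846 - 3 = 11843)
-u = -1*11843 = -11843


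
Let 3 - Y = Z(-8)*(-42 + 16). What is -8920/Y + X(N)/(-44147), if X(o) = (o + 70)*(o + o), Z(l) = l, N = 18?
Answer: 78628360/1810027 ≈ 43.440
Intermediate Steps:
Y = -205 (Y = 3 - (-8)*(-42 + 16) = 3 - (-8)*(-26) = 3 - 1*208 = 3 - 208 = -205)
X(o) = 2*o*(70 + o) (X(o) = (70 + o)*(2*o) = 2*o*(70 + o))
-8920/Y + X(N)/(-44147) = -8920/(-205) + (2*18*(70 + 18))/(-44147) = -8920*(-1/205) + (2*18*88)*(-1/44147) = 1784/41 + 3168*(-1/44147) = 1784/41 - 3168/44147 = 78628360/1810027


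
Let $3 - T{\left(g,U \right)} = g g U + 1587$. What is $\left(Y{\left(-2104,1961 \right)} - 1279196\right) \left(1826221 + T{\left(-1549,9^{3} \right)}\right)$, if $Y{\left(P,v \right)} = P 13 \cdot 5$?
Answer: $2474154704969552$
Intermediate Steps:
$Y{\left(P,v \right)} = 65 P$ ($Y{\left(P,v \right)} = 13 P 5 = 65 P$)
$T{\left(g,U \right)} = -1584 - U g^{2}$ ($T{\left(g,U \right)} = 3 - \left(g g U + 1587\right) = 3 - \left(g^{2} U + 1587\right) = 3 - \left(U g^{2} + 1587\right) = 3 - \left(1587 + U g^{2}\right) = -1584 - U g^{2}$)
$\left(Y{\left(-2104,1961 \right)} - 1279196\right) \left(1826221 + T{\left(-1549,9^{3} \right)}\right) = \left(65 \left(-2104\right) - 1279196\right) \left(1826221 - \left(1584 + 9^{3} \left(-1549\right)^{2}\right)\right) = \left(-136760 - 1279196\right) \left(1826221 - \left(1584 + 729 \cdot 2399401\right)\right) = - 1415956 \left(1826221 - 1749164913\right) = \left(-1415956\right) \left(-1747338692\right) = 2474154704969552$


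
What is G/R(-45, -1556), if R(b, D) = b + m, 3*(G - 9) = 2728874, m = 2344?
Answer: 2728901/6897 ≈ 395.67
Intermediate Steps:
G = 2728901/3 (G = 9 + (⅓)*2728874 = 9 + 2728874/3 = 2728901/3 ≈ 9.0963e+5)
R(b, D) = 2344 + b (R(b, D) = b + 2344 = 2344 + b)
G/R(-45, -1556) = 2728901/(3*(2344 - 45)) = (2728901/3)/2299 = (2728901/3)*(1/2299) = 2728901/6897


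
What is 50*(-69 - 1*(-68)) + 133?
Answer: 83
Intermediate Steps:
50*(-69 - 1*(-68)) + 133 = 50*(-69 + 68) + 133 = 50*(-1) + 133 = -50 + 133 = 83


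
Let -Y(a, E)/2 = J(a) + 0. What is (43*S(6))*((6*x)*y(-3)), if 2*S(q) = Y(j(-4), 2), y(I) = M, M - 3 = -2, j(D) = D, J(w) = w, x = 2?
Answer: 2064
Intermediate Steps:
M = 1 (M = 3 - 2 = 1)
y(I) = 1
Y(a, E) = -2*a (Y(a, E) = -2*(a + 0) = -2*a)
S(q) = 4 (S(q) = (-2*(-4))/2 = (½)*8 = 4)
(43*S(6))*((6*x)*y(-3)) = (43*4)*((6*2)*1) = 172*(12*1) = 172*12 = 2064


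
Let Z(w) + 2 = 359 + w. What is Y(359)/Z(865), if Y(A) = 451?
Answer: 451/1222 ≈ 0.36907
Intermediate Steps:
Z(w) = 357 + w (Z(w) = -2 + (359 + w) = 357 + w)
Y(359)/Z(865) = 451/(357 + 865) = 451/1222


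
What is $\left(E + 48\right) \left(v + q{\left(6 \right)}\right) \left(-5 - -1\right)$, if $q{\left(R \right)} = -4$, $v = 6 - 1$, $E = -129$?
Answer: $324$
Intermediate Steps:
$v = 5$
$\left(E + 48\right) \left(v + q{\left(6 \right)}\right) \left(-5 - -1\right) = \left(-129 + 48\right) \left(5 - 4\right) \left(-5 - -1\right) = - 81 \cdot 1 \left(-5 + 1\right) = - 81 \cdot 1 \left(-4\right) = \left(-81\right) \left(-4\right) = 324$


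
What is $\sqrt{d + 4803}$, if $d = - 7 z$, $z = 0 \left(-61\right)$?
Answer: $\sqrt{4803} \approx 69.304$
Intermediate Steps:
$z = 0$
$d = 0$ ($d = \left(-7\right) 0 = 0$)
$\sqrt{d + 4803} = \sqrt{0 + 4803} = \sqrt{4803}$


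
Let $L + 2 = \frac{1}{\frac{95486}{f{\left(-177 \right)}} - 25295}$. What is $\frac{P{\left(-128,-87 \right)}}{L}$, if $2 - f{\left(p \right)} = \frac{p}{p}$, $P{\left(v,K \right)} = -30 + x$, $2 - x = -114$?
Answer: $- \frac{6036426}{140381} \approx -43.0$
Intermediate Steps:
$x = 116$ ($x = 2 - -114 = 2 + 114 = 116$)
$P{\left(v,K \right)} = 86$ ($P{\left(v,K \right)} = -30 + 116 = 86$)
$f{\left(p \right)} = 1$ ($f{\left(p \right)} = 2 - \frac{p}{p} = 2 - 1 = 1$)
$L = - \frac{140381}{70191}$ ($L = -2 + \frac{1}{\frac{95486}{1} - 25295} = -2 + \frac{1}{95486 \cdot 1 - 25295} = -2 + \frac{1}{95486 - 25295} = -2 + \frac{1}{70191} = - \frac{140381}{70191} \approx -2.0$)
$\frac{P{\left(-128,-87 \right)}}{L} = \frac{86}{- \frac{140381}{70191}} = 86 \left(- \frac{70191}{140381}\right) = - \frac{6036426}{140381}$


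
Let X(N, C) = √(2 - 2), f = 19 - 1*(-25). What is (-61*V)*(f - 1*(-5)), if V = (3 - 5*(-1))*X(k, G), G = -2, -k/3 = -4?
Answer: 0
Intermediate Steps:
k = 12 (k = -3*(-4) = 12)
f = 44 (f = 19 + 25 = 44)
X(N, C) = 0 (X(N, C) = √0 = 0)
V = 0 (V = (3 - 5*(-1))*0 = (3 + 5)*0 = 8*0 = 0)
(-61*V)*(f - 1*(-5)) = (-61*0)*(44 - 1*(-5)) = 0*(44 + 5) = 0*49 = 0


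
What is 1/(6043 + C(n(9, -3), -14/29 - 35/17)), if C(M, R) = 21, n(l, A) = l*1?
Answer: 1/6064 ≈ 0.00016491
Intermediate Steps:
n(l, A) = l
1/(6043 + C(n(9, -3), -14/29 - 35/17)) = 1/(6043 + 21) = 1/6064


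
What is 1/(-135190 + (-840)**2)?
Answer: 1/570410 ≈ 1.7531e-6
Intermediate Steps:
1/(-135190 + (-840)**2) = 1/(-135190 + 705600) = 1/570410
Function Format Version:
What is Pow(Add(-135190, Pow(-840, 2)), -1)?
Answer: Rational(1, 570410) ≈ 1.7531e-6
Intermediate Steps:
Pow(Add(-135190, Pow(-840, 2)), -1) = Pow(Add(-135190, 705600), -1) = Pow(570410, -1) = Rational(1, 570410)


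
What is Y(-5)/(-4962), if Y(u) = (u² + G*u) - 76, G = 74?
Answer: 421/4962 ≈ 0.084845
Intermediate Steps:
Y(u) = -76 + u² + 74*u (Y(u) = (u² + 74*u) - 76 = -76 + u² + 74*u)
Y(-5)/(-4962) = (-76 + (-5)² + 74*(-5))/(-4962) = (-76 + 25 - 370)*(-1/4962) = -421*(-1/4962) = 421/4962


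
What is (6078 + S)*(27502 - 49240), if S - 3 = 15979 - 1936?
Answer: -437455512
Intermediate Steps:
S = 14046 (S = 3 + (15979 - 1936) = 3 + 14043 = 14046)
(6078 + S)*(27502 - 49240) = (6078 + 14046)*(27502 - 49240) = 20124*(-21738) = -437455512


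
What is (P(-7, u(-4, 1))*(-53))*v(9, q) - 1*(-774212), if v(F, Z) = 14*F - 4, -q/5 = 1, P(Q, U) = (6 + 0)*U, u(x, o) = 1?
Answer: 735416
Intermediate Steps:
P(Q, U) = 6*U
q = -5 (q = -5*1 = -5)
v(F, Z) = -4 + 14*F
(P(-7, u(-4, 1))*(-53))*v(9, q) - 1*(-774212) = ((6*1)*(-53))*(-4 + 14*9) - 1*(-774212) = (6*(-53))*(-4 + 126) + 774212 = -318*122 + 774212 = -38796 + 774212 = 735416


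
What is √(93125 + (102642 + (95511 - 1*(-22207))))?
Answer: √313485 ≈ 559.90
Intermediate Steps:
√(93125 + (102642 + (95511 - 1*(-22207)))) = √(93125 + (102642 + (95511 + 22207))) = √(93125 + (102642 + 117718)) = √(93125 + 220360) = √313485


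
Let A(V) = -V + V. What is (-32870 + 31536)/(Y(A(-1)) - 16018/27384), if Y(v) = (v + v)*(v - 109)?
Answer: 18265128/8009 ≈ 2280.6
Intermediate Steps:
A(V) = 0
Y(v) = 2*v*(-109 + v) (Y(v) = (2*v)*(-109 + v) = 2*v*(-109 + v))
(-32870 + 31536)/(Y(A(-1)) - 16018/27384) = (-32870 + 31536)/(2*0*(-109 + 0) - 16018/27384) = -1334/(2*0*(-109) - 16018*1/27384) = -1334/(0 - 8009/13692) = -1334/(-8009/13692) = -1334*(-13692/8009) = 18265128/8009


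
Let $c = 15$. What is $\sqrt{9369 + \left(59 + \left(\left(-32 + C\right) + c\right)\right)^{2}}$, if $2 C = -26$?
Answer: $\sqrt{10210} \approx 101.04$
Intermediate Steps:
$C = -13$ ($C = \frac{1}{2} \left(-26\right) = -13$)
$\sqrt{9369 + \left(59 + \left(\left(-32 + C\right) + c\right)\right)^{2}} = \sqrt{9369 + \left(59 + \left(\left(-32 - 13\right) + 15\right)\right)^{2}} = \sqrt{9369 + \left(59 + \left(-45 + 15\right)\right)^{2}} = \sqrt{9369 + \left(59 - 30\right)^{2}} = \sqrt{9369 + 29^{2}} = \sqrt{9369 + 841} = \sqrt{10210}$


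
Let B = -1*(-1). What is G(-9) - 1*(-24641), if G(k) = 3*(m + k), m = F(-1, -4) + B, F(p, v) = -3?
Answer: 24608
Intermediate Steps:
B = 1
m = -2 (m = -3 + 1 = -2)
G(k) = -6 + 3*k (G(k) = 3*(-2 + k) = -6 + 3*k)
G(-9) - 1*(-24641) = (-6 + 3*(-9)) - 1*(-24641) = (-6 - 27) + 24641 = -33 + 24641 = 24608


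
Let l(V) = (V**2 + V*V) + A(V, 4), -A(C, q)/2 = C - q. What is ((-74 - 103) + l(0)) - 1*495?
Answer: -664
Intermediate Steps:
A(C, q) = -2*C + 2*q (A(C, q) = -2*(C - q) = -2*C + 2*q)
l(V) = 8 - 2*V + 2*V**2 (l(V) = (V**2 + V*V) + (-2*V + 2*4) = (V**2 + V**2) + (-2*V + 8) = 2*V**2 + (8 - 2*V) = 8 - 2*V + 2*V**2)
((-74 - 103) + l(0)) - 1*495 = ((-74 - 103) + (8 - 2*0 + 2*0**2)) - 1*495 = (-177 + (8 + 0 + 2*0)) - 495 = (-177 + (8 + 0 + 0)) - 495 = (-177 + 8) - 495 = -169 - 495 = -664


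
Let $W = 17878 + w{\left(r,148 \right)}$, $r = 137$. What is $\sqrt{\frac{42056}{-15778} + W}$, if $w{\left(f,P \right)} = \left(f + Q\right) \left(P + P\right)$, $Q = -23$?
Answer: $\frac{\sqrt{1338024770}}{161} \approx 227.2$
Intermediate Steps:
$w{\left(f,P \right)} = 2 P \left(-23 + f\right)$ ($w{\left(f,P \right)} = \left(f - 23\right) \left(P + P\right) = \left(-23 + f\right) 2 P = 2 P \left(-23 + f\right)$)
$W = 51622$ ($W = 17878 + 2 \cdot 148 \left(-23 + 137\right) = 17878 + 2 \cdot 148 \cdot 114 = 17878 + 33744 = 51622$)
$\sqrt{\frac{42056}{-15778} + W} = \sqrt{\frac{42056}{-15778} + 51622} = \sqrt{42056 \left(- \frac{1}{15778}\right) + 51622} = \sqrt{- \frac{3004}{1127} + 51622} = \sqrt{\frac{58174990}{1127}} = \frac{\sqrt{1338024770}}{161}$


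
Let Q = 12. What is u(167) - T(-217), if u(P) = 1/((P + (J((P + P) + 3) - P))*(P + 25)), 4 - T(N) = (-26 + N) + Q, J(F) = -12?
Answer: -541441/2304 ≈ -235.00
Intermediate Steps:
T(N) = 18 - N (T(N) = 4 - ((-26 + N) + 12) = 4 - (-14 + N) = 4 + (14 - N) = 18 - N)
u(P) = 1/(-300 - 12*P) (u(P) = 1/((P + (-12 - P))*(P + 25)) = 1/(-12*(25 + P)) = 1/(-300 - 12*P))
u(167) - T(-217) = -1/(300 + 12*167) - (18 - 1*(-217)) = -1/(300 + 2004) - (18 + 217) = -1/2304 - 1*235 = -1*1/2304 - 235 = -1/2304 - 235 = -541441/2304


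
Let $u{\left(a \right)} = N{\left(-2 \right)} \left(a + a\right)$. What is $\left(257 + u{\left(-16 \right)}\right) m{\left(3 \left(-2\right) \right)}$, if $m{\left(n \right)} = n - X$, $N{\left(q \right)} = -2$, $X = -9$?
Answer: $963$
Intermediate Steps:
$u{\left(a \right)} = - 4 a$ ($u{\left(a \right)} = - 2 \left(a + a\right) = - 2 \cdot 2 a = - 4 a$)
$m{\left(n \right)} = 9 + n$ ($m{\left(n \right)} = n - -9 = n + 9 = 9 + n$)
$\left(257 + u{\left(-16 \right)}\right) m{\left(3 \left(-2\right) \right)} = \left(257 - -64\right) \left(9 + 3 \left(-2\right)\right) = \left(257 + 64\right) \left(9 - 6\right) = 321 \cdot 3 = 963$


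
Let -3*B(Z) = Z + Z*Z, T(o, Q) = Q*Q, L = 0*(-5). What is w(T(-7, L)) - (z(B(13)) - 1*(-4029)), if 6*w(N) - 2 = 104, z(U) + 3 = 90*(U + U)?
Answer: 20735/3 ≈ 6911.7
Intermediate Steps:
L = 0
T(o, Q) = Q²
B(Z) = -Z/3 - Z²/3 (B(Z) = -(Z + Z*Z)/3 = -(Z + Z²)/3 = -Z/3 - Z²/3)
z(U) = -3 + 180*U (z(U) = -3 + 90*(U + U) = -3 + 90*(2*U) = -3 + 180*U)
w(N) = 53/3 (w(N) = ⅓ + (⅙)*104 = ⅓ + 52/3 = 53/3)
w(T(-7, L)) - (z(B(13)) - 1*(-4029)) = 53/3 - ((-3 + 180*(-⅓*13*(1 + 13))) - 1*(-4029)) = 53/3 - ((-3 + 180*(-⅓*13*14)) + 4029) = 53/3 - ((-3 + 180*(-182/3)) + 4029) = 53/3 - ((-3 - 10920) + 4029) = 53/3 - (-10923 + 4029) = 53/3 - 1*(-6894) = 53/3 + 6894 = 20735/3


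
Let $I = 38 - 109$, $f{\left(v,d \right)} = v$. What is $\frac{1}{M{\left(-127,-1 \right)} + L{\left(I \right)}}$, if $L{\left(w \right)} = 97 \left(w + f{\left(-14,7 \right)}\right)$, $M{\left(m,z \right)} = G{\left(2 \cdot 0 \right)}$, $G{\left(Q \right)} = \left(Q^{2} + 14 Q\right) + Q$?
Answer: $- \frac{1}{8245} \approx -0.00012129$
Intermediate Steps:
$G{\left(Q \right)} = Q^{2} + 15 Q$
$I = -71$
$M{\left(m,z \right)} = 0$ ($M{\left(m,z \right)} = 2 \cdot 0 \left(15 + 2 \cdot 0\right) = 0 \left(15 + 0\right) = 0 \cdot 15 = 0$)
$L{\left(w \right)} = -1358 + 97 w$ ($L{\left(w \right)} = 97 \left(w - 14\right) = 97 \left(-14 + w\right) = -1358 + 97 w$)
$\frac{1}{M{\left(-127,-1 \right)} + L{\left(I \right)}} = \frac{1}{0 + \left(-1358 + 97 \left(-71\right)\right)} = \frac{1}{0 - 8245} = \frac{1}{-8245} = - \frac{1}{8245}$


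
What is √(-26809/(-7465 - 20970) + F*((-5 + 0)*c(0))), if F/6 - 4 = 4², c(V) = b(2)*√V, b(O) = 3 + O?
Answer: √6300115/2585 ≈ 0.97099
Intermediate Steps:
c(V) = 5*√V (c(V) = (3 + 2)*√V = 5*√V)
F = 120 (F = 24 + 6*4² = 24 + 6*16 = 24 + 96 = 120)
√(-26809/(-7465 - 20970) + F*((-5 + 0)*c(0))) = √(-26809/(-7465 - 20970) + 120*((-5 + 0)*(5*√0))) = √(-26809/(-28435) + 120*(-25*0)) = √(-26809*(-1/28435) + 120*(-5*0)) = √(26809/28435 + 120*0) = √(26809/28435 + 0) = √(26809/28435) = √6300115/2585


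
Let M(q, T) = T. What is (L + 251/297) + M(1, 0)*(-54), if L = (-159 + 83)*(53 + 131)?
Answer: -4152997/297 ≈ -13983.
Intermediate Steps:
L = -13984 (L = -76*184 = -13984)
(L + 251/297) + M(1, 0)*(-54) = (-13984 + 251/297) + 0*(-54) = (-13984 + 251*(1/297)) + 0 = (-13984 + 251/297) + 0 = -4152997/297 + 0 = -4152997/297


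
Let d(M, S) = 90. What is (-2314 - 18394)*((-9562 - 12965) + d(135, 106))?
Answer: 464625396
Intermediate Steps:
(-2314 - 18394)*((-9562 - 12965) + d(135, 106)) = (-2314 - 18394)*((-9562 - 12965) + 90) = -20708*(-22527 + 90) = -20708*(-22437) = 464625396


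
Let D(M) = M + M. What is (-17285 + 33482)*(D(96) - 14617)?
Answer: -233641725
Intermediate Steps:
D(M) = 2*M
(-17285 + 33482)*(D(96) - 14617) = (-17285 + 33482)*(2*96 - 14617) = 16197*(192 - 14617) = 16197*(-14425) = -233641725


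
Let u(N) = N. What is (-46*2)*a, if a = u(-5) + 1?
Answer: 368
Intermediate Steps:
a = -4 (a = -5 + 1 = -4)
(-46*2)*a = -46*2*(-4) = -92*(-4) = 368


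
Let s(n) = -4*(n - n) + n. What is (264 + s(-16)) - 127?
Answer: 121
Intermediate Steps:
s(n) = n (s(n) = -4*0 + n = 0 + n = n)
(264 + s(-16)) - 127 = (264 - 16) - 127 = 248 - 127 = 121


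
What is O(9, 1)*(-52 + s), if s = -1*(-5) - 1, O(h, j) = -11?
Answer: 528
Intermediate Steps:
s = 4 (s = 5 - 1 = 4)
O(9, 1)*(-52 + s) = -11*(-52 + 4) = -11*(-48) = 528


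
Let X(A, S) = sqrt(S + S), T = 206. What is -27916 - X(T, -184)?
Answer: -27916 - 4*I*sqrt(23) ≈ -27916.0 - 19.183*I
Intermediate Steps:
X(A, S) = sqrt(2)*sqrt(S) (X(A, S) = sqrt(2*S) = sqrt(2)*sqrt(S))
-27916 - X(T, -184) = -27916 - sqrt(2)*sqrt(-184) = -27916 - sqrt(2)*2*I*sqrt(46) = -27916 - 4*I*sqrt(23)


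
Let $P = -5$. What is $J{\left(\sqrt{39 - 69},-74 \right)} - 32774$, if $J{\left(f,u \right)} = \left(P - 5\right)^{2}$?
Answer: $-32674$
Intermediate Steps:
$J{\left(f,u \right)} = 100$ ($J{\left(f,u \right)} = \left(-5 - 5\right)^{2} = \left(-10\right)^{2} = 100$)
$J{\left(\sqrt{39 - 69},-74 \right)} - 32774 = 100 - 32774 = -32674$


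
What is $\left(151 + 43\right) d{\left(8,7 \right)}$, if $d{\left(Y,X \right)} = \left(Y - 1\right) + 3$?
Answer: $1940$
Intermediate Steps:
$d{\left(Y,X \right)} = 2 + Y$ ($d{\left(Y,X \right)} = \left(-1 + Y\right) + 3 = 2 + Y$)
$\left(151 + 43\right) d{\left(8,7 \right)} = \left(151 + 43\right) \left(2 + 8\right) = 194 \cdot 10 = 1940$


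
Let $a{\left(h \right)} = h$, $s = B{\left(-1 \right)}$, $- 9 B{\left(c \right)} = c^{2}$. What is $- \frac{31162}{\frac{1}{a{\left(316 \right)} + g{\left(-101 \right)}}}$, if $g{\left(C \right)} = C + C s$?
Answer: $- \frac{63445832}{9} \approx -7.0495 \cdot 10^{6}$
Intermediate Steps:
$B{\left(c \right)} = - \frac{c^{2}}{9}$
$s = - \frac{1}{9}$ ($s = - \frac{\left(-1\right)^{2}}{9} = \left(- \frac{1}{9}\right) 1 = - \frac{1}{9} \approx -0.11111$)
$g{\left(C \right)} = \frac{8 C}{9}$ ($g{\left(C \right)} = C + C \left(- \frac{1}{9}\right) = C - \frac{C}{9} = \frac{8 C}{9}$)
$- \frac{31162}{\frac{1}{a{\left(316 \right)} + g{\left(-101 \right)}}} = - \frac{31162}{\frac{1}{316 + \frac{8}{9} \left(-101\right)}} = - \frac{31162}{\frac{1}{316 - \frac{808}{9}}} = - \frac{31162}{\frac{1}{\frac{2036}{9}}} = - \frac{31162}{\frac{9}{2036}} = \left(-31162\right) \frac{2036}{9} = - \frac{63445832}{9}$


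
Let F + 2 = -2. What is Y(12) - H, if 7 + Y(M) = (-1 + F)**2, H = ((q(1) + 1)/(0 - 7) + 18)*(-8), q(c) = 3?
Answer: 1102/7 ≈ 157.43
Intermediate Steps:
F = -4 (F = -2 - 2 = -4)
H = -976/7 (H = ((3 + 1)/(0 - 7) + 18)*(-8) = (4/(-7) + 18)*(-8) = (4*(-1/7) + 18)*(-8) = (-4/7 + 18)*(-8) = (122/7)*(-8) = -976/7 ≈ -139.43)
Y(M) = 18 (Y(M) = -7 + (-1 - 4)**2 = -7 + (-5)**2 = -7 + 25 = 18)
Y(12) - H = 18 - 1*(-976/7) = 18 + 976/7 = 1102/7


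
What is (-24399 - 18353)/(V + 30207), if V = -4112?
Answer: -42752/26095 ≈ -1.6383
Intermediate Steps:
(-24399 - 18353)/(V + 30207) = (-24399 - 18353)/(-4112 + 30207) = -42752/26095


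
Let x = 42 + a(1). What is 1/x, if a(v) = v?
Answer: 1/43 ≈ 0.023256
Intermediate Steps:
x = 43 (x = 42 + 1 = 43)
1/x = 1/43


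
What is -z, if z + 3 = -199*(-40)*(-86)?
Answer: 684563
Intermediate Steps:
z = -684563 (z = -3 - 199*(-40)*(-86) = -3 + 7960*(-86) = -3 - 684560 = -684563)
-z = -1*(-684563) = 684563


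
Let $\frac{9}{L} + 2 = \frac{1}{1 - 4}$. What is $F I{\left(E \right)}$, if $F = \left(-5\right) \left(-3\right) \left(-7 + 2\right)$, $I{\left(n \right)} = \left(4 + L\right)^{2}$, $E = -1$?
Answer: $- \frac{75}{49} \approx -1.5306$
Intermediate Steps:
$L = - \frac{27}{7}$ ($L = \frac{9}{-2 + \frac{1}{1 - 4}} = \frac{9}{-2 + \frac{1}{-3}} = \frac{9}{-2 - \frac{1}{3}} = \frac{9}{- \frac{7}{3}} = 9 \left(- \frac{3}{7}\right) = - \frac{27}{7} \approx -3.8571$)
$I{\left(n \right)} = \frac{1}{49}$ ($I{\left(n \right)} = \left(4 - \frac{27}{7}\right)^{2} = \left(\frac{1}{7}\right)^{2} = \frac{1}{49}$)
$F = -75$ ($F = 15 \left(-5\right) = -75$)
$F I{\left(E \right)} = \left(-75\right) \frac{1}{49} = - \frac{75}{49}$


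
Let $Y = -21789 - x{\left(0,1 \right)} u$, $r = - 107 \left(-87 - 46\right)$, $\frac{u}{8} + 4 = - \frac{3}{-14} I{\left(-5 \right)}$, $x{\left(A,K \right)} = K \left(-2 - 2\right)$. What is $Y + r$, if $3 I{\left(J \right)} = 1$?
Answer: $- \frac{53786}{7} \approx -7683.7$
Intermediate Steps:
$x{\left(A,K \right)} = - 4 K$ ($x{\left(A,K \right)} = K \left(-4\right) = - 4 K$)
$I{\left(J \right)} = \frac{1}{3}$ ($I{\left(J \right)} = \frac{1}{3} \cdot 1 = \frac{1}{3}$)
$u = - \frac{220}{7}$ ($u = -32 + 8 - \frac{3}{-14} \cdot \frac{1}{3} = -32 + 8 \left(-3\right) \left(- \frac{1}{14}\right) \frac{1}{3} = -32 + 8 \cdot \frac{3}{14} \cdot \frac{1}{3} = -32 + 8 \cdot \frac{1}{14} = -32 + \frac{4}{7} = - \frac{220}{7} \approx -31.429$)
$r = 14231$ ($r = \left(-107\right) \left(-133\right) = 14231$)
$Y = - \frac{153403}{7}$ ($Y = -21789 - \left(-4\right) 1 \left(- \frac{220}{7}\right) = -21789 - \left(-4\right) \left(- \frac{220}{7}\right) = -21789 - \frac{880}{7} = - \frac{153403}{7} \approx -21915.0$)
$Y + r = - \frac{153403}{7} + 14231 = - \frac{53786}{7}$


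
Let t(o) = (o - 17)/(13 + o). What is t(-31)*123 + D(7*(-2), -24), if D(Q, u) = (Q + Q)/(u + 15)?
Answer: 2980/9 ≈ 331.11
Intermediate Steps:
D(Q, u) = 2*Q/(15 + u) (D(Q, u) = (2*Q)/(15 + u) = 2*Q/(15 + u))
t(o) = (-17 + o)/(13 + o)
t(-31)*123 + D(7*(-2), -24) = ((-17 - 31)/(13 - 31))*123 + 2*(7*(-2))/(15 - 24) = (-48/(-18))*123 + 2*(-14)/(-9) = -1/18*(-48)*123 + 2*(-14)*(-⅑) = (8/3)*123 + 28/9 = 328 + 28/9 = 2980/9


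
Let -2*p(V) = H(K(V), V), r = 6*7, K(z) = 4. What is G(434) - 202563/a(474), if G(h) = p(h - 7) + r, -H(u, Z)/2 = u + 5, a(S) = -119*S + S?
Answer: 1018365/18644 ≈ 54.622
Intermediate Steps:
a(S) = -118*S
r = 42
H(u, Z) = -10 - 2*u (H(u, Z) = -2*(u + 5) = -2*(5 + u) = -10 - 2*u)
p(V) = 9 (p(V) = -(-10 - 2*4)/2 = -(-10 - 8)/2 = -1/2*(-18) = 9)
G(h) = 51 (G(h) = 9 + 42 = 51)
G(434) - 202563/a(474) = 51 - 202563/((-118*474)) = 51 - 202563/(-55932) = 51 - 202563*(-1)/55932 = 51 - 1*(-67521/18644) = 51 + 67521/18644 = 1018365/18644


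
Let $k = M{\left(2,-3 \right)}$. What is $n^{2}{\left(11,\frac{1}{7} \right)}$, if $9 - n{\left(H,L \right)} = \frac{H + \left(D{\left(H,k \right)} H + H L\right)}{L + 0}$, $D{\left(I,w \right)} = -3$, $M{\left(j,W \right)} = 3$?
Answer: $23104$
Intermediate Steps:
$k = 3$
$n{\left(H,L \right)} = 9 - \frac{- 2 H + H L}{L}$ ($n{\left(H,L \right)} = 9 - \frac{H + \left(- 3 H + H L\right)}{L + 0} = 9 - \frac{- 2 H + H L}{L}$)
$n^{2}{\left(11,\frac{1}{7} \right)} = \left(9 - 11 + 2 \cdot 11 \frac{1}{\frac{1}{7}}\right)^{2} = \left(9 - 11 + 2 \cdot 11 \cdot 7\right)^{2} = \left(9 - 11 + 154\right)^{2} = 152^{2} = 23104$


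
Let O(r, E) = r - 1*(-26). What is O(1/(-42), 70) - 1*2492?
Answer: -103573/42 ≈ -2466.0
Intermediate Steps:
O(r, E) = 26 + r (O(r, E) = r + 26 = 26 + r)
O(1/(-42), 70) - 1*2492 = (26 + 1/(-42)) - 1*2492 = (26 - 1/42) - 2492 = 1091/42 - 2492 = -103573/42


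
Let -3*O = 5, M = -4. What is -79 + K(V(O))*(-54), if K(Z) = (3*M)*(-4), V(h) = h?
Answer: -2671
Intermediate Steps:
O = -5/3 (O = -⅓*5 = -5/3 ≈ -1.6667)
K(Z) = 48 (K(Z) = (3*(-4))*(-4) = -12*(-4) = 48)
-79 + K(V(O))*(-54) = -79 + 48*(-54) = -79 - 2592 = -2671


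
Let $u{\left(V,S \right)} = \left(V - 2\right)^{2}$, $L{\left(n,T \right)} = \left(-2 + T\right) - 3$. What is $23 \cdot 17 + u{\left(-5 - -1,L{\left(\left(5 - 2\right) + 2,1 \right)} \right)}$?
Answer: $427$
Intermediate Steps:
$L{\left(n,T \right)} = -5 + T$
$u{\left(V,S \right)} = \left(-2 + V\right)^{2}$
$23 \cdot 17 + u{\left(-5 - -1,L{\left(\left(5 - 2\right) + 2,1 \right)} \right)} = 23 \cdot 17 + \left(-2 - 4\right)^{2} = 391 + \left(-2 + \left(-5 + 1\right)\right)^{2} = 391 + \left(-2 - 4\right)^{2} = 391 + \left(-6\right)^{2} = 391 + 36 = 427$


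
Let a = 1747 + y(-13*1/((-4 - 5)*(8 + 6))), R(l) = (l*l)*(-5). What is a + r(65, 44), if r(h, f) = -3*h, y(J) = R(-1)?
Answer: 1547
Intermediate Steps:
R(l) = -5*l² (R(l) = l²*(-5) = -5*l²)
y(J) = -5 (y(J) = -5*(-1)² = -5*1 = -5)
a = 1742 (a = 1747 - 5 = 1742)
a + r(65, 44) = 1742 - 3*65 = 1742 - 195 = 1547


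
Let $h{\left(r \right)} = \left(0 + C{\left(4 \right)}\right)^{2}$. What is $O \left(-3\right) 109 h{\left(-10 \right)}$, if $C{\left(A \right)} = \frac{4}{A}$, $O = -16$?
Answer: $5232$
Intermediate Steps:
$h{\left(r \right)} = 1$ ($h{\left(r \right)} = \left(0 + \frac{4}{4}\right)^{2} = \left(0 + 4 \cdot \frac{1}{4}\right)^{2} = \left(0 + 1\right)^{2} = 1^{2} = 1$)
$O \left(-3\right) 109 h{\left(-10 \right)} = \left(-16\right) \left(-3\right) 109 \cdot 1 = 48 \cdot 109 \cdot 1 = 5232 \cdot 1 = 5232$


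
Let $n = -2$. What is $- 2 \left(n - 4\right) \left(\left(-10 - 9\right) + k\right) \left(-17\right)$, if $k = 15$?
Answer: $816$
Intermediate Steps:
$- 2 \left(n - 4\right) \left(\left(-10 - 9\right) + k\right) \left(-17\right) = - 2 \left(-2 - 4\right) \left(\left(-10 - 9\right) + 15\right) \left(-17\right) = \left(-2\right) \left(-6\right) \left(-19 + 15\right) \left(-17\right) = 12 \left(-4\right) \left(-17\right) = \left(-48\right) \left(-17\right) = 816$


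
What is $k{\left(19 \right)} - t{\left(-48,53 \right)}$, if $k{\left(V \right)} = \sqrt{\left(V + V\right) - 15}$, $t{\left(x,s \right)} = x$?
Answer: $48 + \sqrt{23} \approx 52.796$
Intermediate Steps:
$k{\left(V \right)} = \sqrt{-15 + 2 V}$ ($k{\left(V \right)} = \sqrt{2 V - 15} = \sqrt{-15 + 2 V}$)
$k{\left(19 \right)} - t{\left(-48,53 \right)} = \sqrt{-15 + 2 \cdot 19} - -48 = \sqrt{-15 + 38} + 48 = \sqrt{23} + 48 = 48 + \sqrt{23}$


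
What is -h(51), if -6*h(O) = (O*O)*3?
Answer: 2601/2 ≈ 1300.5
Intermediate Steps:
h(O) = -O²/2 (h(O) = -O*O*3/6 = -O²*3/6 = -O²/2)
-h(51) = -(-1)*51²/2 = -(-1)*2601/2 = -1*(-2601/2) = 2601/2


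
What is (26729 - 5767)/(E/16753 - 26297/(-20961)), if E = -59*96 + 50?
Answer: 7361008226946/322878587 ≈ 22798.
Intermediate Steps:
E = -5614 (E = -5664 + 50 = -5614)
(26729 - 5767)/(E/16753 - 26297/(-20961)) = (26729 - 5767)/(-5614/16753 - 26297/(-20961)) = 20962/(-5614*1/16753 - 26297*(-1/20961)) = 20962/(-5614/16753 + 26297/20961) = 20962/(322878587/351159633) = 20962*(351159633/322878587) = 7361008226946/322878587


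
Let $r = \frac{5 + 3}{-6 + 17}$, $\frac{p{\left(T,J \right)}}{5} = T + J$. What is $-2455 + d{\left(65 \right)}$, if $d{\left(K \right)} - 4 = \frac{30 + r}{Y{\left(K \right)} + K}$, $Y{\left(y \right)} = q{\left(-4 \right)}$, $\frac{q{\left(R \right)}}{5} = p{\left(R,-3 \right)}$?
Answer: $- \frac{1483024}{605} \approx -2451.3$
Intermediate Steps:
$p{\left(T,J \right)} = 5 J + 5 T$ ($p{\left(T,J \right)} = 5 \left(T + J\right) = 5 \left(J + T\right) = 5 J + 5 T$)
$r = \frac{8}{11} \approx 0.72727$
$q{\left(R \right)} = -75 + 25 R$ ($q{\left(R \right)} = 5 \left(5 \left(-3\right) + 5 R\right) = 5 \left(-15 + 5 R\right) = -75 + 25 R$)
$Y{\left(y \right)} = -175$ ($Y{\left(y \right)} = -75 + 25 \left(-4\right) = -75 - 100 = -175$)
$d{\left(K \right)} = 4 + \frac{338}{11 \left(-175 + K\right)}$ ($d{\left(K \right)} = 4 + \frac{30 + \frac{8}{11}}{-175 + K} = 4 + \frac{338}{11 \left(-175 + K\right)}$)
$-2455 + d{\left(65 \right)} = -2455 + \frac{2 \left(-3681 + 22 \cdot 65\right)}{11 \left(-175 + 65\right)} = -2455 + \frac{2 \left(-3681 + 1430\right)}{11 \left(-110\right)} = -2455 + \frac{2}{11} \left(- \frac{1}{110}\right) \left(-2251\right) = -2455 + \frac{2251}{605} = - \frac{1483024}{605}$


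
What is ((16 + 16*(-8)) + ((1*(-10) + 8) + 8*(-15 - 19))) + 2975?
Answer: 2589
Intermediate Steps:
((16 + 16*(-8)) + ((1*(-10) + 8) + 8*(-15 - 19))) + 2975 = ((16 - 128) + ((-10 + 8) + 8*(-34))) + 2975 = (-112 + (-2 - 272)) + 2975 = (-112 - 274) + 2975 = -386 + 2975 = 2589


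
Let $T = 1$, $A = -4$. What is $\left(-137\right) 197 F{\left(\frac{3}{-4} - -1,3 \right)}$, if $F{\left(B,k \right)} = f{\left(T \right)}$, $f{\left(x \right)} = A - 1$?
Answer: $134945$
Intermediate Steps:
$f{\left(x \right)} = -5$ ($f{\left(x \right)} = -4 - 1 = -5$)
$F{\left(B,k \right)} = -5$
$\left(-137\right) 197 F{\left(\frac{3}{-4} - -1,3 \right)} = \left(-137\right) 197 \left(-5\right) = \left(-26989\right) \left(-5\right) = 134945$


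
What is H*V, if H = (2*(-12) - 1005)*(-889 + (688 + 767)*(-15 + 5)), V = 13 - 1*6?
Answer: 111207117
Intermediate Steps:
V = 7 (V = 13 - 6 = 7)
H = 15886731 (H = (-24 - 1005)*(-889 + 1455*(-10)) = -1029*(-889 - 14550) = -1029*(-15439) = 15886731)
H*V = 15886731*7 = 111207117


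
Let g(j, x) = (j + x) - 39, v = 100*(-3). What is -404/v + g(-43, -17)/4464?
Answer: 49271/37200 ≈ 1.3245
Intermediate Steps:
v = -300
g(j, x) = -39 + j + x
-404/v + g(-43, -17)/4464 = -404/(-300) + (-39 - 43 - 17)/4464 = -404*(-1/300) - 99*1/4464 = 101/75 - 11/496 = 49271/37200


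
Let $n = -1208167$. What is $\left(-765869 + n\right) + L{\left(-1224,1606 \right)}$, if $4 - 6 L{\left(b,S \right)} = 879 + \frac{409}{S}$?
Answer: $- \frac{6341072185}{3212} \approx -1.9742 \cdot 10^{6}$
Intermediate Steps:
$L{\left(b,S \right)} = - \frac{875}{6} - \frac{409}{6 S}$ ($L{\left(b,S \right)} = \frac{2}{3} - \frac{879 + \frac{409}{S}}{6} = \frac{2}{3} - \left(\frac{293}{2} + \frac{409}{6 S}\right) = - \frac{875}{6} - \frac{409}{6 S}$)
$\left(-765869 + n\right) + L{\left(-1224,1606 \right)} = \left(-765869 - 1208167\right) + \frac{-409 - 1405250}{6 \cdot 1606} = -1974036 + \frac{1}{6} \cdot \frac{1}{1606} \left(-409 - 1405250\right) = -1974036 + \frac{1}{6} \cdot \frac{1}{1606} \left(-1405659\right) = -1974036 - \frac{468553}{3212} = - \frac{6341072185}{3212}$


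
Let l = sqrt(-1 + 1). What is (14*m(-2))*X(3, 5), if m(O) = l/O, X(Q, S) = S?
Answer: 0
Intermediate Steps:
l = 0 (l = sqrt(0) = 0)
m(O) = 0 (m(O) = 0/O = 0)
(14*m(-2))*X(3, 5) = (14*0)*5 = 0*5 = 0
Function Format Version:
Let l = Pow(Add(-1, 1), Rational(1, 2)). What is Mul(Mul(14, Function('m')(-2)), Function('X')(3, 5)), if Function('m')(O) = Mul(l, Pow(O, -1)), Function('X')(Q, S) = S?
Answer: 0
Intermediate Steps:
l = 0 (l = Pow(0, Rational(1, 2)) = 0)
Function('m')(O) = 0 (Function('m')(O) = Mul(0, Pow(O, -1)) = 0)
Mul(Mul(14, Function('m')(-2)), Function('X')(3, 5)) = Mul(Mul(14, 0), 5) = Mul(0, 5) = 0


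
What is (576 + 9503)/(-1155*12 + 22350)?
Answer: 10079/8490 ≈ 1.1872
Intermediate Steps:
(576 + 9503)/(-1155*12 + 22350) = 10079/(-13860 + 22350) = 10079/8490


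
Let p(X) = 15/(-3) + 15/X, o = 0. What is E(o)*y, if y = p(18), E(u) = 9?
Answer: -75/2 ≈ -37.500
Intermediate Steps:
p(X) = -5 + 15/X (p(X) = 15*(-⅓) + 15/X = -5 + 15/X)
y = -25/6 (y = -5 + 15/18 = -5 + 15*(1/18) = -5 + ⅚ = -25/6 ≈ -4.1667)
E(o)*y = 9*(-25/6) = -75/2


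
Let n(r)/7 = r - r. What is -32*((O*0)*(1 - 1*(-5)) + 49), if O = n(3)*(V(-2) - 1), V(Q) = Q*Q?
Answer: -1568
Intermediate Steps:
V(Q) = Q²
n(r) = 0 (n(r) = 7*(r - r) = 7*0 = 0)
O = 0 (O = 0*((-2)² - 1) = 0*(4 - 1) = 0*3 = 0)
-32*((O*0)*(1 - 1*(-5)) + 49) = -32*((0*0)*(1 - 1*(-5)) + 49) = -32*(0*(1 + 5) + 49) = -32*(0*6 + 49) = -32*(0 + 49) = -32*49 = -1568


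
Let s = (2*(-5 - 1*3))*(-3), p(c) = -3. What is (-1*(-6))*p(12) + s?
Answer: 30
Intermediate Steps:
s = 48 (s = (2*(-5 - 3))*(-3) = (2*(-8))*(-3) = -16*(-3) = 48)
(-1*(-6))*p(12) + s = -1*(-6)*(-3) + 48 = 6*(-3) + 48 = -18 + 48 = 30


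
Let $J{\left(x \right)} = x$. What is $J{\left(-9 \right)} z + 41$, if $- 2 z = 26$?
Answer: $158$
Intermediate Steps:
$z = -13$ ($z = \left(- \frac{1}{2}\right) 26 = -13$)
$J{\left(-9 \right)} z + 41 = \left(-9\right) \left(-13\right) + 41 = 117 + 41 = 158$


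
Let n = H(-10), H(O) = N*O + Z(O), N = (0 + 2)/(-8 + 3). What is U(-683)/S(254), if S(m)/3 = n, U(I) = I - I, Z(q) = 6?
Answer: 0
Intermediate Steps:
N = -⅖ (N = 2/(-5) = 2*(-⅕) = -⅖ ≈ -0.40000)
U(I) = 0
H(O) = 6 - 2*O/5 (H(O) = -2*O/5 + 6 = 6 - 2*O/5)
n = 10 (n = 6 - ⅖*(-10) = 6 + 4 = 10)
S(m) = 30 (S(m) = 3*10 = 30)
U(-683)/S(254) = 0/30 = 0*(1/30) = 0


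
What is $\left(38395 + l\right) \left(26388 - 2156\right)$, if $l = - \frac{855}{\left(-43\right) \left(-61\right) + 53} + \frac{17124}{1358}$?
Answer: $\frac{140921599759642}{151417} \approx 9.3068 \cdot 10^{8}$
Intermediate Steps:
$l = \frac{7443789}{605668}$ ($l = - \frac{855}{2623 + 53} + 17124 \cdot \frac{1}{1358} = - \frac{855}{2676} + \frac{8562}{679} = \left(-855\right) \frac{1}{2676} + \frac{8562}{679} = - \frac{285}{892} + \frac{8562}{679} = \frac{7443789}{605668} \approx 12.29$)
$\left(38395 + l\right) \left(26388 - 2156\right) = \left(38395 + \frac{7443789}{605668}\right) \left(26388 - 2156\right) = \frac{23262066649}{605668} \cdot 24232 = \frac{140921599759642}{151417}$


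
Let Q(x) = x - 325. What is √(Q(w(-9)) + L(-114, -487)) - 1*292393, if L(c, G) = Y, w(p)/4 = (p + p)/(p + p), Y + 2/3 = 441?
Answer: -292393 + √1074/3 ≈ -2.9238e+5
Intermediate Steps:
Y = 1321/3 (Y = -⅔ + 441 = 1321/3 ≈ 440.33)
w(p) = 4 (w(p) = 4*((p + p)/(p + p)) = 4*((2*p)/((2*p))) = 4*((2*p)*(1/(2*p))) = 4*1 = 4)
Q(x) = -325 + x
L(c, G) = 1321/3
√(Q(w(-9)) + L(-114, -487)) - 1*292393 = √((-325 + 4) + 1321/3) - 1*292393 = √(-321 + 1321/3) - 292393 = √(358/3) - 292393 = √1074/3 - 292393 = -292393 + √1074/3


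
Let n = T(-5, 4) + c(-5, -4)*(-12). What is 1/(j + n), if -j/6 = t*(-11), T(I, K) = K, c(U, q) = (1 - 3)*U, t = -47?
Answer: -1/3218 ≈ -0.00031075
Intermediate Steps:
c(U, q) = -2*U
j = -3102 (j = -(-282)*(-11) = -6*517 = -3102)
n = -116 (n = 4 - 2*(-5)*(-12) = 4 + 10*(-12) = 4 - 120 = -116)
1/(j + n) = 1/(-3102 - 116) = 1/(-3218) = -1/3218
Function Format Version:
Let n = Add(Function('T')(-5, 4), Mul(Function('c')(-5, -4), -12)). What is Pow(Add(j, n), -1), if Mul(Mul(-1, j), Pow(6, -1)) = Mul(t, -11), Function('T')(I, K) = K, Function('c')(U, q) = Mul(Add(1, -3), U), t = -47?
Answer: Rational(-1, 3218) ≈ -0.00031075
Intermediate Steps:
Function('c')(U, q) = Mul(-2, U)
j = -3102 (j = Mul(-6, Mul(-47, -11)) = Mul(-6, 517) = -3102)
n = -116 (n = Add(4, Mul(Mul(-2, -5), -12)) = Add(4, Mul(10, -12)) = Add(4, -120) = -116)
Pow(Add(j, n), -1) = Pow(Add(-3102, -116), -1) = Pow(-3218, -1) = Rational(-1, 3218)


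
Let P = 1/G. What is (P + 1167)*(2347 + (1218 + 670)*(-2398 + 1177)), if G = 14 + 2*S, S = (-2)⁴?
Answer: -123626634383/46 ≈ -2.6875e+9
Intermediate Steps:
S = 16
G = 46 (G = 14 + 2*16 = 14 + 32 = 46)
P = 1/46 ≈ 0.021739
(P + 1167)*(2347 + (1218 + 670)*(-2398 + 1177)) = (1/46 + 1167)*(2347 + (1218 + 670)*(-2398 + 1177)) = 53683*(2347 + 1888*(-1221))/46 = 53683*(2347 - 2305248)/46 = (53683/46)*(-2302901) = -123626634383/46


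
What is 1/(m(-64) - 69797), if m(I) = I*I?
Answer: -1/65701 ≈ -1.5220e-5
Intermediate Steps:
m(I) = I²
1/(m(-64) - 69797) = 1/((-64)² - 69797) = 1/(4096 - 69797) = 1/(-65701) = -1/65701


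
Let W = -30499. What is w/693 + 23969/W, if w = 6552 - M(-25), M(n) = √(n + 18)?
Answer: 2908237/335489 - I*√7/693 ≈ 8.6687 - 0.0038178*I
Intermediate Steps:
M(n) = √(18 + n)
w = 6552 - I*√7 (w = 6552 - √(18 - 25) = 6552 - √(-7) = 6552 - I*√7 ≈ 6552.0 - 2.6458*I)
w/693 + 23969/W = (6552 - I*√7)/693 + 23969/(-30499) = (6552 - I*√7)*(1/693) + 23969*(-1/30499) = (104/11 - I*√7/693) - 23969/30499 = 2908237/335489 - I*√7/693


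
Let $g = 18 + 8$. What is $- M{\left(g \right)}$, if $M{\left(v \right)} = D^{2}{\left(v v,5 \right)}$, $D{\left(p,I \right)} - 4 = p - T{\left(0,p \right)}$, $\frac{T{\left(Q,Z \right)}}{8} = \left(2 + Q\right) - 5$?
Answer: $-495616$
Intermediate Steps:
$T{\left(Q,Z \right)} = -24 + 8 Q$ ($T{\left(Q,Z \right)} = 8 \left(\left(2 + Q\right) - 5\right) = 8 \left(-3 + Q\right) = -24 + 8 Q$)
$D{\left(p,I \right)} = 28 + p$ ($D{\left(p,I \right)} = 4 - \left(-24 + 0 - p\right) = 4 + \left(p - \left(-24 + 0\right)\right) = 4 + \left(p - -24\right) = 4 + \left(p + 24\right) = 4 + \left(24 + p\right) = 28 + p$)
$g = 26$
$M{\left(v \right)} = \left(28 + v^{2}\right)^{2}$ ($M{\left(v \right)} = \left(28 + v v\right)^{2} = \left(28 + v^{2}\right)^{2}$)
$- M{\left(g \right)} = - \left(28 + 26^{2}\right)^{2} = - \left(28 + 676\right)^{2} = - 704^{2} = \left(-1\right) 495616 = -495616$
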